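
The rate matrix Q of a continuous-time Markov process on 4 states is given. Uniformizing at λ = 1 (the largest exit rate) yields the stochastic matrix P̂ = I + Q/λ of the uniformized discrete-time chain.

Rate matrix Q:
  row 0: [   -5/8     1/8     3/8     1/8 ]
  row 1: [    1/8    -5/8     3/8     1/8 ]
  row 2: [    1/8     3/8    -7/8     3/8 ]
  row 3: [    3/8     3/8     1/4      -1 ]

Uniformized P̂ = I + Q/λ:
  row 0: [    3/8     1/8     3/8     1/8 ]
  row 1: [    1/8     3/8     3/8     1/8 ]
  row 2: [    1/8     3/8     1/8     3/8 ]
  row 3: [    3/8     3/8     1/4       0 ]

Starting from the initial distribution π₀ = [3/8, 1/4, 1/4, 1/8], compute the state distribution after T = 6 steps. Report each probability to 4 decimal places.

t=0: π = [0.3750, 0.2500, 0.2500, 0.1250]
t=1: π = [0.2500, 0.2813, 0.2969, 0.1719]
t=2: π = [0.2305, 0.3125, 0.2793, 0.1777]
t=3: π = [0.2271, 0.3174, 0.2830, 0.1726]
t=4: π = [0.2249, 0.3182, 0.2827, 0.1742]
t=5: π = [0.2248, 0.3188, 0.2826, 0.1739]
t=6: π = [0.2247, 0.3188, 0.2826, 0.1739]

π = [0.2247, 0.3188, 0.2826, 0.1739]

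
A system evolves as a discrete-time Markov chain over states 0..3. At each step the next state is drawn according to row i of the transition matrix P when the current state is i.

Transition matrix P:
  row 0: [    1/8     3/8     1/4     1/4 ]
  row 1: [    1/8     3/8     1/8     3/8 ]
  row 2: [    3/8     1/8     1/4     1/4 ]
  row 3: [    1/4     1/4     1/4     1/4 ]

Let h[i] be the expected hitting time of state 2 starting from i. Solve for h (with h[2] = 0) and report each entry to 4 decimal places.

h = [4.8148, 5.4074, 0.0000, 4.7407]

First-step conditioning: h[2] = 0; for i ≠ 2, h[i] = 1 + Σ_k P[i][k]·h[k].
  h[0] = 1 + 1/8·h[0] + 3/8·h[1] + 1/4·h[3]
  h[1] = 1 + 1/8·h[0] + 3/8·h[1] + 3/8·h[3]
  h[3] = 1 + 1/4·h[0] + 1/4·h[1] + 1/4·h[3]
Solving the 3×3 linear system over states ≠ 2 gives exactly h = [130/27, 146/27, 0, 128/27] (h[2] = 0 is the target).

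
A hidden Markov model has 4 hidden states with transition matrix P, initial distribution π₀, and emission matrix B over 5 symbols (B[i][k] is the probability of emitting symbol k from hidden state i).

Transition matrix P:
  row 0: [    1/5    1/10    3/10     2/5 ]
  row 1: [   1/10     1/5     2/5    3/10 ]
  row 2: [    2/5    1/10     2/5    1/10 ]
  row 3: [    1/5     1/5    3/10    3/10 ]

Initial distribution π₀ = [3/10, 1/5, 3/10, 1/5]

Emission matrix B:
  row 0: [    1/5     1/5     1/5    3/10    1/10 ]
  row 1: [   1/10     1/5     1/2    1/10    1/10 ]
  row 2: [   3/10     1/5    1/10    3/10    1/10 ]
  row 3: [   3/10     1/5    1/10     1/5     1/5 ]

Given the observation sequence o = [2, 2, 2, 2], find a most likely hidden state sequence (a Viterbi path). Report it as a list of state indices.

path = [1, 1, 1, 1]

t=0: δ = [6.000e-02, 1.000e-01, 3.000e-02, 2.000e-02]  (obs o_0=2)
t=1: δ = [2.400e-03, 1.000e-02, 4.000e-03, 3.000e-03]  ψ = [0, 1, 1, 1]  (obs o_1=2)
t=2: δ = [3.200e-04, 1.000e-03, 4.000e-04, 3.000e-04]  ψ = [2, 1, 1, 1]  (obs o_2=2)
t=3: δ = [3.200e-05, 1.000e-04, 4.000e-05, 3.000e-05]  ψ = [2, 1, 1, 1]  (obs o_3=2)
backtrack: best end state = 1; path = [1, 1, 1, 1]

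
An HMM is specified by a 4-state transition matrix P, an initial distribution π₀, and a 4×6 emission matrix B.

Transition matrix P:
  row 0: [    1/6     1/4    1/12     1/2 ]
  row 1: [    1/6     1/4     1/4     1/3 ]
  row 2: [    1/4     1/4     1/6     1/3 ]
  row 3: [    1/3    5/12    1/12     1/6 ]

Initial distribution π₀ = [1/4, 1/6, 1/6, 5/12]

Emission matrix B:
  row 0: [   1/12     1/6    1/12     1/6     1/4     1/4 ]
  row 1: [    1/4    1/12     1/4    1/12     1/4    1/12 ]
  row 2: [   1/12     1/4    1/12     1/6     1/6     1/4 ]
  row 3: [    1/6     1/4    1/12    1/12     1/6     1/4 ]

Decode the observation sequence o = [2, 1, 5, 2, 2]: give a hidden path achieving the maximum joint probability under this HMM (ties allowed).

path = [3, 0, 3, 1, 1]

t=0: δ = [2.083e-02, 4.167e-02, 1.389e-02, 3.472e-02]  (obs o_0=2)
t=1: δ = [1.929e-03, 1.206e-03, 2.604e-03, 3.472e-03]  ψ = [3, 3, 1, 1]  (obs o_1=1)
t=2: δ = [2.894e-04, 1.206e-04, 1.085e-04, 2.411e-04]  ψ = [3, 3, 2, 0]  (obs o_2=5)
t=3: δ = [6.698e-06, 2.512e-05, 2.512e-06, 1.206e-05]  ψ = [3, 3, 1, 0]  (obs o_3=2)
t=4: δ = [3.489e-07, 1.570e-06, 5.233e-07, 6.977e-07]  ψ = [1, 1, 1, 1]  (obs o_4=2)
backtrack: best end state = 1; path = [3, 0, 3, 1, 1]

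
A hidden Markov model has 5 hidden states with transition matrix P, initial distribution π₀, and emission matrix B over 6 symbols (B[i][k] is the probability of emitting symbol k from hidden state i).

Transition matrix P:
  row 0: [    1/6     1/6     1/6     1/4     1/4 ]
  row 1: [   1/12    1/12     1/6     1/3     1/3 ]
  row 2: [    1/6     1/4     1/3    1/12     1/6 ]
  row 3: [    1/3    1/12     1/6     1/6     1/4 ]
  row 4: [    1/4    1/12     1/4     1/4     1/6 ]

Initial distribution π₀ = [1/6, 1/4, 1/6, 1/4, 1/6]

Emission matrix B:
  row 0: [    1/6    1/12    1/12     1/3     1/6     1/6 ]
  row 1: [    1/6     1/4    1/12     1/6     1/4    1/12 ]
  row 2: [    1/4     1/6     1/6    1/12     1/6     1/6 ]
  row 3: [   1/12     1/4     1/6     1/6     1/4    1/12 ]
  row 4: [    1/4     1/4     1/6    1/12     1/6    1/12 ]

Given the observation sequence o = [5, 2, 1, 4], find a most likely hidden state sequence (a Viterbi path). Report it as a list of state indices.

t=0: δ = [2.778e-02, 2.083e-02, 2.778e-02, 2.083e-02, 1.389e-02]  (obs o_0=5)
t=1: δ = [5.787e-04, 5.787e-04, 1.543e-03, 1.157e-03, 1.157e-03]  ψ = [3, 2, 2, 0, 0]  (obs o_1=2)
t=2: δ = [3.215e-05, 9.645e-05, 8.573e-05, 7.234e-05, 7.234e-05]  ψ = [3, 2, 2, 4, 3]  (obs o_2=1)
t=3: δ = [4.019e-06, 5.358e-06, 4.763e-06, 8.038e-06, 5.358e-06]  ψ = [3, 2, 2, 1, 1]  (obs o_3=4)
backtrack: best end state = 3; path = [2, 2, 1, 3]

path = [2, 2, 1, 3]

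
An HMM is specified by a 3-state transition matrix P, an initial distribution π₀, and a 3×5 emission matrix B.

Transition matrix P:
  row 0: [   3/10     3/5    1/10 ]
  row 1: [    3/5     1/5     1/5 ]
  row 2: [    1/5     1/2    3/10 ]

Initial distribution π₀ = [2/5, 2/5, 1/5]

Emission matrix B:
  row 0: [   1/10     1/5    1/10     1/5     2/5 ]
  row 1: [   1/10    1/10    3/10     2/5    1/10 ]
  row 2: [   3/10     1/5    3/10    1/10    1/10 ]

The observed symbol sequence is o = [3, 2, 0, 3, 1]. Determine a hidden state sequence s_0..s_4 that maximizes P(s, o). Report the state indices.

t=0: δ = [8.000e-02, 1.600e-01, 2.000e-02]  (obs o_0=3)
t=1: δ = [9.600e-03, 1.440e-02, 9.600e-03]  ψ = [1, 0, 1]  (obs o_1=2)
t=2: δ = [8.640e-04, 5.760e-04, 8.640e-04]  ψ = [1, 0, 1]  (obs o_2=0)
t=3: δ = [6.912e-05, 2.074e-04, 2.592e-05]  ψ = [1, 0, 2]  (obs o_3=3)
t=4: δ = [2.488e-05, 4.147e-06, 8.294e-06]  ψ = [1, 0, 1]  (obs o_4=1)
backtrack: best end state = 0; path = [0, 1, 0, 1, 0]

path = [0, 1, 0, 1, 0]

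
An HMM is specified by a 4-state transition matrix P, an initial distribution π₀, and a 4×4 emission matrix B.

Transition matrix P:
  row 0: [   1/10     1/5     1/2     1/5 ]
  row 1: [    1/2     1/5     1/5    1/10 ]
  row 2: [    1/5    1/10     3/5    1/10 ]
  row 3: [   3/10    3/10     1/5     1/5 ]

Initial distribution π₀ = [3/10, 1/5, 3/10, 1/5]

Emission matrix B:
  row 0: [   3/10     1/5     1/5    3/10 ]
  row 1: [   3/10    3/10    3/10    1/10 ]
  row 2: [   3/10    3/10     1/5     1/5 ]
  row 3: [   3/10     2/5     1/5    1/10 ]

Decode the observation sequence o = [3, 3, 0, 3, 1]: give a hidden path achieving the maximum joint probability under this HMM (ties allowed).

t=0: δ = [9.000e-02, 2.000e-02, 6.000e-02, 2.000e-02]  (obs o_0=3)
t=1: δ = [3.600e-03, 1.800e-03, 9.000e-03, 1.800e-03]  ψ = [2, 0, 0, 0]  (obs o_1=3)
t=2: δ = [5.400e-04, 2.700e-04, 1.620e-03, 2.700e-04]  ψ = [2, 2, 2, 2]  (obs o_2=0)
t=3: δ = [9.720e-05, 1.620e-05, 1.944e-04, 1.620e-05]  ψ = [2, 2, 2, 2]  (obs o_3=3)
t=4: δ = [7.776e-06, 5.832e-06, 3.499e-05, 7.776e-06]  ψ = [2, 0, 2, 0]  (obs o_4=1)
backtrack: best end state = 2; path = [0, 2, 2, 2, 2]

path = [0, 2, 2, 2, 2]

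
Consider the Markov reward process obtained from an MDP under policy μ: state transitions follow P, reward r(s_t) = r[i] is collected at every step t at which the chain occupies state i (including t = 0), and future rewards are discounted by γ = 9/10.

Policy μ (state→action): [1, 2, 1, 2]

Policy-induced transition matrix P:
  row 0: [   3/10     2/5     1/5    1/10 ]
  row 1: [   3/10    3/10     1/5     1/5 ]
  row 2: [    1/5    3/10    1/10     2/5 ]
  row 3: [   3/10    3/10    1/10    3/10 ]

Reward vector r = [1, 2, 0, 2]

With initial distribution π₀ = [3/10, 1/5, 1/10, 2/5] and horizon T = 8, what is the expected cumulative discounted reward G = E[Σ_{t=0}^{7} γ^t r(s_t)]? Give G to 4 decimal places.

G = 8.0561

t=0: π = [0.3000, 0.2000, 0.1000, 0.4000], E[r] = 1.5000, γ^t·E[r] = 1.500000, running G = 1.500000
t=1: π = [0.2900, 0.3300, 0.1500, 0.2300], E[r] = 1.4100, γ^t·E[r] = 1.269000, running G = 2.769000
t=2: π = [0.2850, 0.3290, 0.1620, 0.2240], E[r] = 1.3910, γ^t·E[r] = 1.126710, running G = 3.895710
t=3: π = [0.2838, 0.3285, 0.1614, 0.2263], E[r] = 1.3934, γ^t·E[r] = 1.015789, running G = 4.911499
t=4: π = [0.2839, 0.3284, 0.1612, 0.2265], E[r] = 1.3937, γ^t·E[r] = 0.914393, running G = 5.825892
t=5: π = [0.2839, 0.3284, 0.1612, 0.2265], E[r] = 1.3937, γ^t·E[r] = 0.822951, running G = 6.648843
t=6: π = [0.2839, 0.3284, 0.1612, 0.2265], E[r] = 1.3937, γ^t·E[r] = 0.740653, running G = 7.389496
t=7: π = [0.2839, 0.3284, 0.1612, 0.2265], E[r] = 1.3937, γ^t·E[r] = 0.666588, running G = 8.056084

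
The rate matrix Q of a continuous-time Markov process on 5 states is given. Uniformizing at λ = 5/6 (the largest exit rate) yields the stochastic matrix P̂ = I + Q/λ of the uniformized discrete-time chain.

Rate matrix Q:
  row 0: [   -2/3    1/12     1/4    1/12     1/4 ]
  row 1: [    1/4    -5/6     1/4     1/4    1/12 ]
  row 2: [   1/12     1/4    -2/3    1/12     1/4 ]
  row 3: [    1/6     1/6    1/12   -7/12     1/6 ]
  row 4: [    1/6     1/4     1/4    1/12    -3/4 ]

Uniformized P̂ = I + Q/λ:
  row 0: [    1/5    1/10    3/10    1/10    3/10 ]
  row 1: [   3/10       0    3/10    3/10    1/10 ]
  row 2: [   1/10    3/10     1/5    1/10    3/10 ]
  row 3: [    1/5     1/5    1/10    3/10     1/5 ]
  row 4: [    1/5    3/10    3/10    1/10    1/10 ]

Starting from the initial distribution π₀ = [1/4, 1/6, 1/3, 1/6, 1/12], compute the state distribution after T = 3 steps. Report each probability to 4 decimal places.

t=0: π = [0.2500, 0.1667, 0.3333, 0.1667, 0.0833]
t=1: π = [0.1833, 0.1833, 0.2333, 0.1667, 0.2333]
t=2: π = [0.1950, 0.1917, 0.2433, 0.1700, 0.2000]
t=3: π = [0.1948, 0.1865, 0.2417, 0.1723, 0.2047]

π = [0.1948, 0.1865, 0.2417, 0.1723, 0.2047]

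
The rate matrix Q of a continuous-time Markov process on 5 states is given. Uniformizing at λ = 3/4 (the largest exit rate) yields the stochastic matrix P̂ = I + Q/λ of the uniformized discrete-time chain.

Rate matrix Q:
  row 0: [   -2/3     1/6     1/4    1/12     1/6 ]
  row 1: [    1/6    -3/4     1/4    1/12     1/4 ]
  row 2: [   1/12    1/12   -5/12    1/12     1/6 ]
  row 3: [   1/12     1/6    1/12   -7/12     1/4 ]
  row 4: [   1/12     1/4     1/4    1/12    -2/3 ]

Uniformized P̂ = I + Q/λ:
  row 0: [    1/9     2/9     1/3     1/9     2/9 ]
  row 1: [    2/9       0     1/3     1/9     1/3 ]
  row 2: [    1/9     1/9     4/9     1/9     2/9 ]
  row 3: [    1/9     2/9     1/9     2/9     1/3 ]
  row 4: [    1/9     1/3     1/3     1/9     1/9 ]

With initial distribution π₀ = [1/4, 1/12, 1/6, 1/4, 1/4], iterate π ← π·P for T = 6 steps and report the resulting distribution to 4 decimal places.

t=0: π = [0.2500, 0.0833, 0.1667, 0.2500, 0.2500]
t=1: π = [0.1204, 0.2130, 0.2963, 0.1389, 0.2315]
t=2: π = [0.1348, 0.1677, 0.3354, 0.1265, 0.2356]
t=3: π = [0.1297, 0.1739, 0.3425, 0.1252, 0.2287]
t=4: π = [0.1304, 0.1709, 0.3436, 0.1250, 0.2300]
t=5: π = [0.1301, 0.1716, 0.3437, 0.1250, 0.2295]
t=6: π = [0.1302, 0.1714, 0.3437, 0.1250, 0.2297]

π = [0.1302, 0.1714, 0.3437, 0.1250, 0.2297]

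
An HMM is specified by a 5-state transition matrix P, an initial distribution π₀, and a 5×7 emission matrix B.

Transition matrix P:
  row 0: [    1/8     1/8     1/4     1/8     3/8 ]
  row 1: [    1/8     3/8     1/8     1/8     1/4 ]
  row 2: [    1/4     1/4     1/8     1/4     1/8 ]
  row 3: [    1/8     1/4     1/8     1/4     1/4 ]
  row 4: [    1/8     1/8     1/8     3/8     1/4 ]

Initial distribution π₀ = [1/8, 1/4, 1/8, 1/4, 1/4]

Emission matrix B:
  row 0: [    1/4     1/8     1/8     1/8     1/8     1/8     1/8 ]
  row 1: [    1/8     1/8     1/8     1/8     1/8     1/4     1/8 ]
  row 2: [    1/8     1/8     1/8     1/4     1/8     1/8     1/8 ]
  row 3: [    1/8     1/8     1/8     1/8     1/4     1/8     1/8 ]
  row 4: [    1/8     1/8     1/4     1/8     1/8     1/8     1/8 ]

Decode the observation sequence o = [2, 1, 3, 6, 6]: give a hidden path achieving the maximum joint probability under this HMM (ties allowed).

t=0: δ = [1.562e-02, 3.125e-02, 1.562e-02, 3.125e-02, 6.250e-02]  (obs o_0=2)
t=1: δ = [9.766e-04, 1.465e-03, 9.766e-04, 2.930e-03, 1.953e-03]  ψ = [4, 1, 4, 4, 4]  (obs o_1=1)
t=2: δ = [4.578e-05, 9.155e-05, 9.155e-05, 9.155e-05, 9.155e-05]  ψ = [3, 3, 3, 3, 3]  (obs o_2=3)
t=3: δ = [2.861e-06, 4.292e-06, 1.431e-06, 4.292e-06, 2.861e-06]  ψ = [2, 1, 0, 4, 1]  (obs o_3=6)
t=4: δ = [6.706e-08, 2.012e-07, 8.941e-08, 1.341e-07, 1.341e-07]  ψ = [1, 1, 0, 3, 0]  (obs o_4=6)
backtrack: best end state = 1; path = [4, 3, 1, 1, 1]

path = [4, 3, 1, 1, 1]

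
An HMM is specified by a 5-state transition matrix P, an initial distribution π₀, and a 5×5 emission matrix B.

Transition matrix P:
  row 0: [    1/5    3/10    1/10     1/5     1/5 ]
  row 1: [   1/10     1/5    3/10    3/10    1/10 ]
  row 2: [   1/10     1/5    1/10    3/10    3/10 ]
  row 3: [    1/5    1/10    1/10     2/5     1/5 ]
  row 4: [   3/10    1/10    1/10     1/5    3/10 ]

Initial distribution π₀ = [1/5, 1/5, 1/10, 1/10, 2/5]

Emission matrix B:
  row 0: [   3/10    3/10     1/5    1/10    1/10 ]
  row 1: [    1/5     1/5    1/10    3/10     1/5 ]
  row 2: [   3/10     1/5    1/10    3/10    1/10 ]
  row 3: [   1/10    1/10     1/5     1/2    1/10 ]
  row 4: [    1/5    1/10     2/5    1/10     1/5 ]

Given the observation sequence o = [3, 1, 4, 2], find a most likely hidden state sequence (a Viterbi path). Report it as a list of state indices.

t=0: δ = [2.000e-02, 6.000e-02, 3.000e-02, 5.000e-02, 4.000e-02]  (obs o_0=3)
t=1: δ = [3.600e-03, 2.400e-03, 3.600e-03, 2.000e-03, 1.200e-03]  ψ = [4, 1, 1, 3, 4]  (obs o_1=1)
t=2: δ = [7.200e-05, 2.160e-04, 7.200e-05, 1.080e-04, 2.160e-04]  ψ = [0, 0, 1, 2, 2]  (obs o_2=4)
t=3: δ = [1.296e-05, 4.320e-06, 6.480e-06, 1.296e-05, 2.592e-05]  ψ = [4, 1, 1, 1, 4]  (obs o_3=2)
backtrack: best end state = 4; path = [1, 2, 4, 4]

path = [1, 2, 4, 4]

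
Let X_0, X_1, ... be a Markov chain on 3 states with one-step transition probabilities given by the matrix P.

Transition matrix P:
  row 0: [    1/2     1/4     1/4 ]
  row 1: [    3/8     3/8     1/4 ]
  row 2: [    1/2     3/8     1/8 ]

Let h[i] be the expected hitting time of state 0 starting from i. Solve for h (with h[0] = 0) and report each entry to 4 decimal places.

First-step conditioning: h[0] = 0; for i ≠ 0, h[i] = 1 + Σ_k P[i][k]·h[k].
  h[1] = 1 + 3/8·h[1] + 1/4·h[2]
  h[2] = 1 + 3/8·h[1] + 1/8·h[2]
Solving the 2×2 linear system over states ≠ 0 gives exactly h = [0, 72/29, 64/29] (h[0] = 0 is the target).

h = [0.0000, 2.4828, 2.2069]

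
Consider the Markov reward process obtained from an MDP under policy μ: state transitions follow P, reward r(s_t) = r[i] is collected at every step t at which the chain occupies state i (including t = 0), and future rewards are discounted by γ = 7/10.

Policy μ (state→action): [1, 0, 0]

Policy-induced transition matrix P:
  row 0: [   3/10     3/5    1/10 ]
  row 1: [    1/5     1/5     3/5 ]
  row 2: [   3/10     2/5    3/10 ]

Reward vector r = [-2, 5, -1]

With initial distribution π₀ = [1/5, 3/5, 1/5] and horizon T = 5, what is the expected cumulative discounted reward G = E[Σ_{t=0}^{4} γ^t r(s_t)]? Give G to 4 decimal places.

G = 3.9663

t=0: π = [0.2000, 0.6000, 0.2000], E[r] = 2.4000, γ^t·E[r] = 2.400000, running G = 2.400000
t=1: π = [0.2400, 0.3200, 0.4400], E[r] = 0.6800, γ^t·E[r] = 0.476000, running G = 2.876000
t=2: π = [0.2680, 0.3840, 0.3480], E[r] = 1.0360, γ^t·E[r] = 0.507640, running G = 3.383640
t=3: π = [0.2616, 0.3768, 0.3616], E[r] = 0.9992, γ^t·E[r] = 0.342726, running G = 3.726366
t=4: π = [0.2623, 0.3770, 0.3607], E[r] = 0.9994, γ^t·E[r] = 0.239966, running G = 3.966331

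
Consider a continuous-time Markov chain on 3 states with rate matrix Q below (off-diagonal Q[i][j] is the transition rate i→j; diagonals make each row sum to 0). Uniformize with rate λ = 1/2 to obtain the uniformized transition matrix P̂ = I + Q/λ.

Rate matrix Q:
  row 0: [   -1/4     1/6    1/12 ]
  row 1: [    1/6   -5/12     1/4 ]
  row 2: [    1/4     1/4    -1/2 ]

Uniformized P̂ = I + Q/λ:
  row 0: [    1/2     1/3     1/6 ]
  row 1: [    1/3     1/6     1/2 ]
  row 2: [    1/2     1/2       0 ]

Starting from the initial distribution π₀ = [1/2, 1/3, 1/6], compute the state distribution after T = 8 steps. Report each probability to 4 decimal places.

π = [0.4468, 0.3192, 0.2340]

t=0: π = [0.5000, 0.3333, 0.1667]
t=1: π = [0.4444, 0.3056, 0.2500]
t=2: π = [0.4491, 0.3241, 0.2269]
t=3: π = [0.4460, 0.3171, 0.2369]
t=4: π = [0.4471, 0.3200, 0.2329]
t=5: π = [0.4467, 0.3188, 0.2345]
t=6: π = [0.4469, 0.3193, 0.2339]
t=7: π = [0.4468, 0.3191, 0.2341]
t=8: π = [0.4468, 0.3192, 0.2340]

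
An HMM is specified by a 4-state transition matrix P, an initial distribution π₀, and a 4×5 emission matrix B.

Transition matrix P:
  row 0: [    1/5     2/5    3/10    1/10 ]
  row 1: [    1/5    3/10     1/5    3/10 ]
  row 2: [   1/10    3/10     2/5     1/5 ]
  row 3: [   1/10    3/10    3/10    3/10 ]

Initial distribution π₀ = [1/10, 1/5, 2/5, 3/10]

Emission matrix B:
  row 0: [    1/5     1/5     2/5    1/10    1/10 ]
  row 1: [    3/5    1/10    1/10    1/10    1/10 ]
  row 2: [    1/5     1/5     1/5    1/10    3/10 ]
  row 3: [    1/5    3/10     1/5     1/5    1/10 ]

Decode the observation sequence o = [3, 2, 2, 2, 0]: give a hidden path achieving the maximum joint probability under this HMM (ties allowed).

path = [3, 2, 2, 2, 1]

t=0: δ = [1.000e-02, 2.000e-02, 4.000e-02, 6.000e-02]  (obs o_0=3)
t=1: δ = [2.400e-03, 1.800e-03, 3.600e-03, 3.600e-03]  ψ = [3, 3, 3, 3]  (obs o_1=2)
t=2: δ = [1.920e-04, 1.080e-04, 2.880e-04, 2.160e-04]  ψ = [0, 2, 2, 3]  (obs o_2=2)
t=3: δ = [1.536e-05, 8.640e-06, 2.304e-05, 1.296e-05]  ψ = [0, 2, 2, 3]  (obs o_3=2)
t=4: δ = [6.144e-07, 4.147e-06, 1.843e-06, 9.216e-07]  ψ = [0, 2, 2, 2]  (obs o_4=0)
backtrack: best end state = 1; path = [3, 2, 2, 2, 1]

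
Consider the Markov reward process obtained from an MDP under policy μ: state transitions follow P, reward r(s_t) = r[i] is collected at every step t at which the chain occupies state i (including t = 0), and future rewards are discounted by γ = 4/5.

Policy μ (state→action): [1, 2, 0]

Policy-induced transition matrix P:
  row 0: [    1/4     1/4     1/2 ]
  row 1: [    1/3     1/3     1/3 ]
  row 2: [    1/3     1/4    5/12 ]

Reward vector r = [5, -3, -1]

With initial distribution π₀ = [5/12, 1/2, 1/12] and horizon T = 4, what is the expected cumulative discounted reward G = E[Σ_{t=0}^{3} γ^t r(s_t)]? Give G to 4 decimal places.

t=0: π = [0.4167, 0.5000, 0.0833], E[r] = 0.5000, γ^t·E[r] = 0.500000, running G = 0.500000
t=1: π = [0.2986, 0.2917, 0.4097], E[r] = 0.2083, γ^t·E[r] = 0.166667, running G = 0.666667
t=2: π = [0.3084, 0.2743, 0.4172], E[r] = 0.3021, γ^t·E[r] = 0.193333, running G = 0.860000
t=3: π = [0.3076, 0.2729, 0.4195], E[r] = 0.3001, γ^t·E[r] = 0.153630, running G = 1.013630

G = 1.0136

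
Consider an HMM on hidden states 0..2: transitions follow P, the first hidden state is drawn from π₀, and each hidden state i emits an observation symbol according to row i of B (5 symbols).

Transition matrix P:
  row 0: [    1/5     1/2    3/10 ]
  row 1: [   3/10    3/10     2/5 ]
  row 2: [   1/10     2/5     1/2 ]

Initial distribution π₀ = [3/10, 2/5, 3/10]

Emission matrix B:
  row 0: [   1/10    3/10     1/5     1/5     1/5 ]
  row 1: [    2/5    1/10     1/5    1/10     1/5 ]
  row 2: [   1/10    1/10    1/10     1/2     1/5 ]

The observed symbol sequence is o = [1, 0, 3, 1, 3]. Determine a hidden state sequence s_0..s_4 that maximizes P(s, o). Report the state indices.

path = [0, 1, 2, 2, 2]

t=0: δ = [9.000e-02, 4.000e-02, 3.000e-02]  (obs o_0=1)
t=1: δ = [1.800e-03, 1.800e-02, 2.700e-03]  ψ = [0, 0, 0]  (obs o_1=0)
t=2: δ = [1.080e-03, 5.400e-04, 3.600e-03]  ψ = [1, 1, 1]  (obs o_2=3)
t=3: δ = [1.080e-04, 1.440e-04, 1.800e-04]  ψ = [2, 2, 2]  (obs o_3=1)
t=4: δ = [8.640e-06, 7.200e-06, 4.500e-05]  ψ = [1, 2, 2]  (obs o_4=3)
backtrack: best end state = 2; path = [0, 1, 2, 2, 2]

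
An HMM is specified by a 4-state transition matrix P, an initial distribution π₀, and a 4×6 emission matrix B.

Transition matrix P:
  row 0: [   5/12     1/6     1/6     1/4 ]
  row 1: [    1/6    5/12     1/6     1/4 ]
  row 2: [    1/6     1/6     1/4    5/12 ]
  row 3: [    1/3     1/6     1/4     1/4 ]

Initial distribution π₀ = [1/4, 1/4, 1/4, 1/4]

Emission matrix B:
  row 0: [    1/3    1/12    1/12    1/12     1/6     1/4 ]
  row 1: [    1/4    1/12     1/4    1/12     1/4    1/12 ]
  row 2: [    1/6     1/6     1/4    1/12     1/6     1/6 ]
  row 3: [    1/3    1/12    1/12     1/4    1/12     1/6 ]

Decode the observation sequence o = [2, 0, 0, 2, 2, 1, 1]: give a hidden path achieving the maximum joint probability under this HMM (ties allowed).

path = [1, 1, 1, 1, 1, 1, 1]

t=0: δ = [2.083e-02, 6.250e-02, 6.250e-02, 2.083e-02]  (obs o_0=2)
t=1: δ = [3.472e-03, 6.510e-03, 2.604e-03, 8.681e-03]  ψ = [1, 1, 2, 2]  (obs o_1=0)
t=2: δ = [9.645e-04, 6.782e-04, 3.617e-04, 7.234e-04]  ψ = [3, 1, 3, 3]  (obs o_2=0)
t=3: δ = [3.349e-05, 7.064e-05, 4.521e-05, 2.009e-05]  ψ = [0, 1, 3, 0]  (obs o_3=2)
t=4: δ = [1.163e-06, 7.359e-06, 2.943e-06, 1.570e-06]  ψ = [0, 1, 1, 2]  (obs o_4=2)
t=5: δ = [1.022e-07, 2.555e-07, 2.044e-07, 1.533e-07]  ψ = [1, 1, 1, 1]  (obs o_5=1)
t=6: δ = [4.258e-09, 8.872e-09, 8.517e-09, 7.097e-09]  ψ = [3, 1, 2, 2]  (obs o_6=1)
backtrack: best end state = 1; path = [1, 1, 1, 1, 1, 1, 1]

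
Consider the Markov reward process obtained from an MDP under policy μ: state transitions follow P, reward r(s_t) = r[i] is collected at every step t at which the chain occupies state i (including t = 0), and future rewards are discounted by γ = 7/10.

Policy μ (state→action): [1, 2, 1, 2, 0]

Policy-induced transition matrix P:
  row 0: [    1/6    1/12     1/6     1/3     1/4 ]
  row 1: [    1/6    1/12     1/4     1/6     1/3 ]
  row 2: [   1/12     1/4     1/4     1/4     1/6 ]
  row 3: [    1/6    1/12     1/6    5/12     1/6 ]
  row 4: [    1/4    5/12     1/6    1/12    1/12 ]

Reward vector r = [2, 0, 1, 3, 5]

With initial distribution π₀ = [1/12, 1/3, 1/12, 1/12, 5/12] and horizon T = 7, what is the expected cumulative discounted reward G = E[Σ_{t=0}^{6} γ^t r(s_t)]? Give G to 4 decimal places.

t=0: π = [0.0833, 0.3333, 0.0833, 0.0833, 0.4167], E[r] = 2.5833, γ^t·E[r] = 2.583333, running G = 2.583333
t=1: π = [0.1944, 0.2361, 0.2014, 0.1736, 0.1944], E[r] = 2.0833, γ^t·E[r] = 1.458333, running G = 4.041667
t=2: π = [0.1661, 0.1817, 0.2031, 0.2431, 0.2060], E[r] = 2.2946, γ^t·E[r] = 1.124334, running G = 5.166001
t=3: π = [0.1669, 0.1859, 0.1987, 0.2549, 0.1936], E[r] = 2.2653, γ^t·E[r] = 0.776994, running G = 5.942995
t=4: π = [0.1662, 0.1810, 0.1987, 0.2586, 0.1954], E[r] = 2.2842, γ^t·E[r] = 0.548429, running G = 6.491423
t=5: π = [0.1664, 0.1816, 0.1983, 0.2593, 0.1944], E[r] = 2.2810, γ^t·E[r] = 0.383371, running G = 6.874794
t=6: π = [0.1663, 0.1812, 0.1983, 0.2596, 0.1946], E[r] = 2.2826, γ^t·E[r] = 0.268551, running G = 7.143345

G = 7.1433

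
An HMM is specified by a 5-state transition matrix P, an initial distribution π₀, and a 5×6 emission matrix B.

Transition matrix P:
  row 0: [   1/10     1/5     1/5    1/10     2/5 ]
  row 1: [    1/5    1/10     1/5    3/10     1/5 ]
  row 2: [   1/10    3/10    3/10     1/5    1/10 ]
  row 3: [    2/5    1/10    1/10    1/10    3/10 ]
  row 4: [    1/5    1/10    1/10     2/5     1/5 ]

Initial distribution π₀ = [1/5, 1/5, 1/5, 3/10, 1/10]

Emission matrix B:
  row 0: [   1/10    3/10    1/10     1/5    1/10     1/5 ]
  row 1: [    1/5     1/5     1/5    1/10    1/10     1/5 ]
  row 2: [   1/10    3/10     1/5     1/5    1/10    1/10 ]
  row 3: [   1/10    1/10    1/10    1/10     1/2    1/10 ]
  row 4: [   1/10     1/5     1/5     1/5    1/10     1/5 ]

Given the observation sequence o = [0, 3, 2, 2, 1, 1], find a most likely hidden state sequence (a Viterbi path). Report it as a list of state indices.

t=0: δ = [2.000e-02, 4.000e-02, 2.000e-02, 3.000e-02, 1.000e-02]  (obs o_0=0)
t=1: δ = [2.400e-03, 6.000e-04, 1.600e-03, 1.200e-03, 1.800e-03]  ψ = [3, 2, 1, 1, 3]  (obs o_1=3)
t=2: δ = [4.800e-05, 9.600e-05, 9.600e-05, 7.200e-05, 1.920e-04]  ψ = [3, 0, 0, 4, 0]  (obs o_2=2)
t=3: δ = [3.840e-06, 5.760e-06, 5.760e-06, 7.680e-06, 7.680e-06]  ψ = [4, 2, 2, 4, 4]  (obs o_3=2)
t=4: δ = [9.216e-07, 3.456e-07, 5.184e-07, 3.072e-07, 4.608e-07]  ψ = [3, 2, 2, 4, 3]  (obs o_4=1)
t=5: δ = [3.686e-08, 3.686e-08, 5.530e-08, 1.843e-08, 7.373e-08]  ψ = [3, 0, 0, 4, 0]  (obs o_5=1)
backtrack: best end state = 4; path = [3, 0, 4, 3, 0, 4]

path = [3, 0, 4, 3, 0, 4]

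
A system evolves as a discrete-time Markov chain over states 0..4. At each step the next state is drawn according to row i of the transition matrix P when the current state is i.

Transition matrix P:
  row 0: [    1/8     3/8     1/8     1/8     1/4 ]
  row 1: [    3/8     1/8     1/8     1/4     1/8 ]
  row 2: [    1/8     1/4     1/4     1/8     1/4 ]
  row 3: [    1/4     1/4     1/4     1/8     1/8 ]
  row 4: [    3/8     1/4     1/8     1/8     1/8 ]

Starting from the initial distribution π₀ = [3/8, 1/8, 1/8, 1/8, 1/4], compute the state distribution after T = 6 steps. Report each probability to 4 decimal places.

t=0: π = [0.3750, 0.1250, 0.1250, 0.1250, 0.2500]
t=1: π = [0.2344, 0.2813, 0.1563, 0.1406, 0.1875]
t=2: π = [0.2598, 0.2441, 0.1621, 0.1602, 0.1738]
t=3: π = [0.2495, 0.2520, 0.1653, 0.1555, 0.1777]
t=4: π = [0.2519, 0.2497, 0.1651, 0.1565, 0.1768]
t=5: π = [0.2512, 0.2503, 0.1652, 0.1562, 0.1771]
t=6: π = [0.2514, 0.2501, 0.1652, 0.1563, 0.1770]

π = [0.2514, 0.2501, 0.1652, 0.1563, 0.1770]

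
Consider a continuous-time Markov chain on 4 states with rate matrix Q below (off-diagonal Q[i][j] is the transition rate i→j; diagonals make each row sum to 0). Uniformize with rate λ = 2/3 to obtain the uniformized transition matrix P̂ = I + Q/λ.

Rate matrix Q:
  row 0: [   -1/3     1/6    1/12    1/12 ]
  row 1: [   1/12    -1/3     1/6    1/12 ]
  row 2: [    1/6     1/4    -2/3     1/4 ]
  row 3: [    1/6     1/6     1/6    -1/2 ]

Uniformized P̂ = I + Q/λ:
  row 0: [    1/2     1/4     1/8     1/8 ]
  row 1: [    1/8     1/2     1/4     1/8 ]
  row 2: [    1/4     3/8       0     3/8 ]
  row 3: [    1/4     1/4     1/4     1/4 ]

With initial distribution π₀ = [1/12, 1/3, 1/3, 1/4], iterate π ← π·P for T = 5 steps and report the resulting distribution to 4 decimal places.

π = [0.2727, 0.3623, 0.1727, 0.1924]

t=0: π = [0.0833, 0.3333, 0.3333, 0.2500]
t=1: π = [0.2292, 0.3750, 0.1563, 0.2396]
t=2: π = [0.2604, 0.3633, 0.1823, 0.1940]
t=3: π = [0.2697, 0.3636, 0.1719, 0.1948]
t=4: π = [0.2720, 0.3624, 0.1733, 0.1923]
t=5: π = [0.2727, 0.3623, 0.1727, 0.1924]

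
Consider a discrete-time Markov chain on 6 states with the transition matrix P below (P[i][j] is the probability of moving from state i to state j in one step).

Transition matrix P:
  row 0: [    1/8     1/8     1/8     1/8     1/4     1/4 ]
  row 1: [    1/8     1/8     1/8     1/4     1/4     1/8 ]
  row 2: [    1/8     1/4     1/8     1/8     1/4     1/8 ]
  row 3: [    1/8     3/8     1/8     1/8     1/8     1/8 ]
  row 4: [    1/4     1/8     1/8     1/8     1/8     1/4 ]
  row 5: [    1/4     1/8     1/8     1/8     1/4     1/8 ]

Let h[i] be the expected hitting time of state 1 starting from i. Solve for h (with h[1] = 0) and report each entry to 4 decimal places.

First-step conditioning: h[1] = 0; for i ≠ 1, h[i] = 1 + Σ_k P[i][k]·h[k].
  h[0] = 1 + 1/8·h[0] + 1/8·h[2] + 1/8·h[3] + 1/4·h[4] + 1/4·h[5]
  h[2] = 1 + 1/8·h[0] + 1/8·h[2] + 1/8·h[3] + 1/4·h[4] + 1/8·h[5]
  h[3] = 1 + 1/8·h[0] + 1/8·h[2] + 1/8·h[3] + 1/8·h[4] + 1/8·h[5]
  h[4] = 1 + 1/4·h[0] + 1/8·h[2] + 1/8·h[3] + 1/8·h[4] + 1/4·h[5]
  h[5] = 1 + 1/4·h[0] + 1/8·h[2] + 1/8·h[3] + 1/4·h[4] + 1/8·h[5]
Solving the 5×5 linear system over states ≠ 1 gives exactly h = [64/11, 0, 56/11, 48/11, 64/11, 64/11] (h[1] = 0 is the target).

h = [5.8182, 0.0000, 5.0909, 4.3636, 5.8182, 5.8182]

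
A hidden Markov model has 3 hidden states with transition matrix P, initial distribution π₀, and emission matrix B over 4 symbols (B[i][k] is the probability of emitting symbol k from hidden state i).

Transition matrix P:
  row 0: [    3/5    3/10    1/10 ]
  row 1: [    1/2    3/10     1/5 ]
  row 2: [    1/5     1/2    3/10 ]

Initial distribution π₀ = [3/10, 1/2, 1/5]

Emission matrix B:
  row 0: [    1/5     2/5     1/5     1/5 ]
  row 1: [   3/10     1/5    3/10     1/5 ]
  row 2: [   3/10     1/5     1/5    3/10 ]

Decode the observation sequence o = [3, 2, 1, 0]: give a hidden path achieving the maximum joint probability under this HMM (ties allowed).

t=0: δ = [6.000e-02, 1.000e-01, 6.000e-02]  (obs o_0=3)
t=1: δ = [1.000e-02, 9.000e-03, 4.000e-03]  ψ = [1, 1, 1]  (obs o_1=2)
t=2: δ = [2.400e-03, 6.000e-04, 3.600e-04]  ψ = [0, 0, 1]  (obs o_2=1)
t=3: δ = [2.880e-04, 2.160e-04, 7.200e-05]  ψ = [0, 0, 0]  (obs o_3=0)
backtrack: best end state = 0; path = [1, 0, 0, 0]

path = [1, 0, 0, 0]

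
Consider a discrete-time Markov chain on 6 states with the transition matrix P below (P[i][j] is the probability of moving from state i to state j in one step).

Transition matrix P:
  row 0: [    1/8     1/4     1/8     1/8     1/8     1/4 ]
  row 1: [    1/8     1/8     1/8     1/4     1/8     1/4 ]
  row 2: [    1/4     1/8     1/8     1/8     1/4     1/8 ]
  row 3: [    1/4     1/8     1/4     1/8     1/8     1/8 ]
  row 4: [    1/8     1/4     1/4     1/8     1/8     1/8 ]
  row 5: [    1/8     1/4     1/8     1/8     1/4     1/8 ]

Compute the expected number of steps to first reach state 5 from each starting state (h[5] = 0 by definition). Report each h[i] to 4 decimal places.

h = [5.1793, 5.2603, 5.9089, 5.9078, 5.9179, 0.0000]

First-step conditioning: h[5] = 0; for i ≠ 5, h[i] = 1 + Σ_k P[i][k]·h[k].
  h[0] = 1 + 1/8·h[0] + 1/4·h[1] + 1/8·h[2] + 1/8·h[3] + 1/8·h[4]
  h[1] = 1 + 1/8·h[0] + 1/8·h[1] + 1/8·h[2] + 1/4·h[3] + 1/8·h[4]
  h[2] = 1 + 1/4·h[0] + 1/8·h[1] + 1/8·h[2] + 1/8·h[3] + 1/4·h[4]
  h[3] = 1 + 1/4·h[0] + 1/8·h[1] + 1/4·h[2] + 1/8·h[3] + 1/8·h[4]
  h[4] = 1 + 1/8·h[0] + 1/4·h[1] + 1/4·h[2] + 1/8·h[3] + 1/8·h[4]
Solving the 5×5 linear system over states ≠ 5 gives exactly h = [9214/1779, 9358/1779, 3504/593, 10510/1779, 10528/1779, 0] (h[5] = 0 is the target).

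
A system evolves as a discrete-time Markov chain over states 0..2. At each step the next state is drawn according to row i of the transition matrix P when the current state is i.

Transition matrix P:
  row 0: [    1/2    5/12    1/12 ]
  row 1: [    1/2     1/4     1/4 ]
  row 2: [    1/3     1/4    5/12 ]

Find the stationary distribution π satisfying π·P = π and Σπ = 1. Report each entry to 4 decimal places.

π = [0.4655, 0.3276, 0.2069]

Balance equations π_j = Σ_i π_i·P[i][j]:
  π_0 = 1/2·π_0 + 1/2·π_1 + 1/3·π_2
  π_1 = 5/12·π_0 + 1/4·π_1 + 1/4·π_2
  normalize: π_0 + π_1 + π_2 = 1
Solving the linear system gives exactly π = [27/58, 19/58, 6/29].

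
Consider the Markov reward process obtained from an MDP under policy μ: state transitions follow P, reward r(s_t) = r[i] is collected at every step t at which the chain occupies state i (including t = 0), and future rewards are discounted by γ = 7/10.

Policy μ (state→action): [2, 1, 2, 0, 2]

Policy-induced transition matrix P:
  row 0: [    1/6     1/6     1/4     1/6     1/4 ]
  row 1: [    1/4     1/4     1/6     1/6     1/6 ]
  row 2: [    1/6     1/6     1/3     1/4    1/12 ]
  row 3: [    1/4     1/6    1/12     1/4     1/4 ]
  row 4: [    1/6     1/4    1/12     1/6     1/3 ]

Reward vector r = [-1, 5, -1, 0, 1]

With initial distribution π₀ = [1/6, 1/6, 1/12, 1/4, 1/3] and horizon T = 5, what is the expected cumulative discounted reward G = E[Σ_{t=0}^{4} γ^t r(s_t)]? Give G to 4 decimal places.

t=0: π = [0.1667, 0.1667, 0.0833, 0.2500, 0.3333], E[r] = 0.9167, γ^t·E[r] = 0.916667, running G = 0.916667
t=1: π = [0.2014, 0.2083, 0.1458, 0.1944, 0.2500], E[r] = 0.9444, γ^t·E[r] = 0.661111, running G = 1.577778
t=2: π = [0.2002, 0.2049, 0.1707, 0.1950, 0.2292], E[r] = 0.8825, γ^t·E[r] = 0.432436, running G = 2.010214
t=3: π = [0.2000, 0.2028, 0.1765, 0.1971, 0.2236], E[r] = 0.8613, γ^t·E[r] = 0.295427, running G = 2.305641
t=4: π = [0.2000, 0.2022, 0.1777, 0.1978, 0.2223], E[r] = 0.8556, γ^t·E[r] = 0.205440, running G = 2.511081

G = 2.5111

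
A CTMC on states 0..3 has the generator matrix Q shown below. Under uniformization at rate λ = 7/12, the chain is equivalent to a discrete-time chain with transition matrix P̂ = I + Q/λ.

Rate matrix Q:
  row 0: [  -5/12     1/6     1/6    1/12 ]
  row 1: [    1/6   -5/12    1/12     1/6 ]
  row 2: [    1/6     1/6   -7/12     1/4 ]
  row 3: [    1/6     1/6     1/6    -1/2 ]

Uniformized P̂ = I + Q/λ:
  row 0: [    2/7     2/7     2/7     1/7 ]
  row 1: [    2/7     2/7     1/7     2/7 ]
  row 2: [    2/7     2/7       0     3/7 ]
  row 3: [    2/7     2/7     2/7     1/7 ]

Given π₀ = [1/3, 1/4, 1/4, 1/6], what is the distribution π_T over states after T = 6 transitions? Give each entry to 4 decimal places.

π = [0.2857, 0.2857, 0.1905, 0.2381]

t=0: π = [0.3333, 0.2500, 0.2500, 0.1667]
t=1: π = [0.2857, 0.2857, 0.1786, 0.2500]
t=2: π = [0.2857, 0.2857, 0.1939, 0.2347]
t=3: π = [0.2857, 0.2857, 0.1895, 0.2391]
t=4: π = [0.2857, 0.2857, 0.1908, 0.2378]
t=5: π = [0.2857, 0.2857, 0.1904, 0.2382]
t=6: π = [0.2857, 0.2857, 0.1905, 0.2381]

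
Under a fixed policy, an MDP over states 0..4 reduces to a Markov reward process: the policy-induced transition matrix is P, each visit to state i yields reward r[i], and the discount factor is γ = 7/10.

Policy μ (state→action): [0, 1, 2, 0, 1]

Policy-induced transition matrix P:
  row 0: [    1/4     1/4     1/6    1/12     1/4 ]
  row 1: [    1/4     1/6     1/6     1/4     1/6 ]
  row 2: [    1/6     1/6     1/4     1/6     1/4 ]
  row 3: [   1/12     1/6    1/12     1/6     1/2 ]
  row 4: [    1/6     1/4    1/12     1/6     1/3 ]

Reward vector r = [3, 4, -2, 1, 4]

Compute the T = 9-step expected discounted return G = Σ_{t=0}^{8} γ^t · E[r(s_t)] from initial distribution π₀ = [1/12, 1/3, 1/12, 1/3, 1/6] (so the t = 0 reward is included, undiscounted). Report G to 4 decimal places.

t=0: π = [0.0833, 0.3333, 0.0833, 0.3333, 0.1667], E[r] = 2.4167, γ^t·E[r] = 2.416667, running G = 2.416667
t=1: π = [0.1736, 0.1875, 0.1319, 0.1875, 0.3194], E[r] = 2.4722, γ^t·E[r] = 1.730556, running G = 4.147222
t=2: π = [0.1811, 0.2078, 0.1354, 0.1678, 0.3079], E[r] = 2.5029, γ^t·E[r] = 1.226418, running G = 5.373640
t=3: π = [0.1851, 0.2074, 0.1383, 0.1689, 0.3003], E[r] = 2.4784, γ^t·E[r] = 0.850090, running G = 6.223730
t=4: π = [0.1853, 0.2071, 0.1391, 0.1685, 0.3000], E[r] = 2.4746, γ^t·E[r] = 0.594140, running G = 6.817870
t=5: π = [0.1853, 0.2071, 0.1392, 0.1685, 0.2999], E[r] = 2.4739, γ^t·E[r] = 0.415792, running G = 7.233661
t=6: π = [0.1853, 0.2071, 0.1392, 0.1685, 0.2999], E[r] = 2.4738, γ^t·E[r] = 0.291039, running G = 7.524701
t=7: π = [0.1853, 0.2071, 0.1392, 0.1685, 0.2998], E[r] = 2.4738, γ^t·E[r] = 0.203726, running G = 7.728427
t=8: π = [0.1853, 0.2071, 0.1392, 0.1685, 0.2998], E[r] = 2.4738, γ^t·E[r] = 0.142608, running G = 7.871035

G = 7.8710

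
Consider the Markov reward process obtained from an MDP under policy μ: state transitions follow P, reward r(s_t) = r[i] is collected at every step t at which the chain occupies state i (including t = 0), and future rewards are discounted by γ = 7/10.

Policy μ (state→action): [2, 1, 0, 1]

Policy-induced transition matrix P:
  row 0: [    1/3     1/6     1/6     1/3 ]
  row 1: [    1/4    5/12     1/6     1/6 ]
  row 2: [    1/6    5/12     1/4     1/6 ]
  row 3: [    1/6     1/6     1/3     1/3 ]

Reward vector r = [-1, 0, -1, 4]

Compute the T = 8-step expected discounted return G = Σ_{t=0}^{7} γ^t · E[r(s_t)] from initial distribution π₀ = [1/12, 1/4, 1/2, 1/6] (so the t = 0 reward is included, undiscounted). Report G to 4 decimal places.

G = 1.0996

t=0: π = [0.0833, 0.2500, 0.5000, 0.1667], E[r] = 0.0833, γ^t·E[r] = 0.083333, running G = 0.083333
t=1: π = [0.2014, 0.3542, 0.2361, 0.2083], E[r] = 0.3958, γ^t·E[r] = 0.277083, running G = 0.360417
t=2: π = [0.2297, 0.3142, 0.2211, 0.2350], E[r] = 0.4890, γ^t·E[r] = 0.239612, running G = 0.600029
t=3: π = [0.2311, 0.3005, 0.2242, 0.2441], E[r] = 0.5211, γ^t·E[r] = 0.178729, running G = 0.778757
t=4: π = [0.2302, 0.2979, 0.2260, 0.2459], E[r] = 0.5272, γ^t·E[r] = 0.126589, running G = 0.905347
t=5: π = [0.2299, 0.2976, 0.2265, 0.2460], E[r] = 0.5277, γ^t·E[r] = 0.088696, running G = 0.994042
t=6: π = [0.2298, 0.2977, 0.2265, 0.2460], E[r] = 0.5276, γ^t·E[r] = 0.062071, running G = 1.056113
t=7: π = [0.2298, 0.2977, 0.2265, 0.2460], E[r] = 0.5275, γ^t·E[r] = 0.043444, running G = 1.099557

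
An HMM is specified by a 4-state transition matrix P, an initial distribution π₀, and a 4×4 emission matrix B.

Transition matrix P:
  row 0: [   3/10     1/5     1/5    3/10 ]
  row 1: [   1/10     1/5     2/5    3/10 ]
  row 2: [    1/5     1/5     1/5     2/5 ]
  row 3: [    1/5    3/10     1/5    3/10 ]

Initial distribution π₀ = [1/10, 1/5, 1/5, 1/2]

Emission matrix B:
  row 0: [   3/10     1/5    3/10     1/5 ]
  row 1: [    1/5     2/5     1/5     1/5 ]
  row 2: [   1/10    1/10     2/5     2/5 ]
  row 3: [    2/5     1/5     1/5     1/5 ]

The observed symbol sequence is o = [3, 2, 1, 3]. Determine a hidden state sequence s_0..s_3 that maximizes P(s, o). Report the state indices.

t=0: δ = [2.000e-02, 4.000e-02, 8.000e-02, 1.000e-01]  (obs o_0=3)
t=1: δ = [6.000e-03, 6.000e-03, 8.000e-03, 6.400e-03]  ψ = [3, 3, 3, 2]  (obs o_1=2)
t=2: δ = [3.600e-04, 7.680e-04, 2.400e-04, 6.400e-04]  ψ = [0, 3, 1, 2]  (obs o_2=1)
t=3: δ = [2.560e-05, 3.840e-05, 1.229e-04, 4.608e-05]  ψ = [3, 3, 1, 1]  (obs o_3=3)
backtrack: best end state = 2; path = [2, 3, 1, 2]

path = [2, 3, 1, 2]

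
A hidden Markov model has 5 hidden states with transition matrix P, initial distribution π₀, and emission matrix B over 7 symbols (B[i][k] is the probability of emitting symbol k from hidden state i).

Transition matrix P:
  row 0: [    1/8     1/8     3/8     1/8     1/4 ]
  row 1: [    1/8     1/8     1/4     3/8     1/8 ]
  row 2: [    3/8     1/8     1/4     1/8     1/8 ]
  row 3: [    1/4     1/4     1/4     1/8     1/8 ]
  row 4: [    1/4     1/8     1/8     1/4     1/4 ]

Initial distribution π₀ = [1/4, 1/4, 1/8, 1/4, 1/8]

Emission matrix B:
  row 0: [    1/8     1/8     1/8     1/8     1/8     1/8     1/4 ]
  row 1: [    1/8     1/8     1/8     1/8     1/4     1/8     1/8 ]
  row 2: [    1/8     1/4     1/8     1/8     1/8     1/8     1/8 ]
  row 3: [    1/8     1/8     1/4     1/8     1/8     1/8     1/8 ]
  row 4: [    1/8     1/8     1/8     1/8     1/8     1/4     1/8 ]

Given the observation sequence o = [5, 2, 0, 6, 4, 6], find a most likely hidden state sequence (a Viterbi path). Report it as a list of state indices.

t=0: δ = [3.125e-02, 3.125e-02, 1.562e-02, 3.125e-02, 3.125e-02]  (obs o_0=5)
t=1: δ = [9.766e-04, 9.766e-04, 1.465e-03, 2.930e-03, 9.766e-04]  ψ = [3, 3, 0, 1, 0]  (obs o_1=2)
t=2: δ = [9.155e-05, 9.155e-05, 9.155e-05, 4.578e-05, 4.578e-05]  ψ = [3, 3, 3, 1, 3]  (obs o_2=0)
t=3: δ = [8.583e-06, 1.431e-06, 4.292e-06, 4.292e-06, 2.861e-06]  ψ = [2, 0, 0, 1, 0]  (obs o_3=6)
t=4: δ = [2.012e-07, 2.682e-07, 4.023e-07, 1.341e-07, 2.682e-07]  ψ = [2, 0, 0, 0, 0]  (obs o_4=4)
t=5: δ = [3.772e-08, 6.286e-09, 1.257e-08, 1.257e-08, 8.382e-09]  ψ = [2, 2, 2, 1, 4]  (obs o_5=6)
backtrack: best end state = 0; path = [1, 3, 2, 0, 2, 0]

path = [1, 3, 2, 0, 2, 0]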